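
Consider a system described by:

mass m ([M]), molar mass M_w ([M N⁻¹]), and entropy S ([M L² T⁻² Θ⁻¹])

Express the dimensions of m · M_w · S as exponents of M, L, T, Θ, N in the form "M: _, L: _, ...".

Collect each base-dimension exponent across the product:
  M: (1) + (1) + (1) = 3
  L: (0) + (0) + (2) = 2
  T: (0) + (0) + (-2) = -2
  Θ: (0) + (0) + (-1) = -1
  N: (0) + (-1) + (0) = -1
So the dimensions are [M³ L² T⁻² Θ⁻¹ N⁻¹].

M: 3, L: 2, T: -2, Θ: -1, N: -1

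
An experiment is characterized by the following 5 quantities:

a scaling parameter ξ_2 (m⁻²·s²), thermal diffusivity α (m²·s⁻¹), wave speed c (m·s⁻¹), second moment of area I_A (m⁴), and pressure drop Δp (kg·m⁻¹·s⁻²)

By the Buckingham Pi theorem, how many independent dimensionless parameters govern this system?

2

There are 5 variables and 3 base dimensions (M, L, T).
The dimension matrix has rank 3.
Independent dimensionless groups: 5 − 3 = 2.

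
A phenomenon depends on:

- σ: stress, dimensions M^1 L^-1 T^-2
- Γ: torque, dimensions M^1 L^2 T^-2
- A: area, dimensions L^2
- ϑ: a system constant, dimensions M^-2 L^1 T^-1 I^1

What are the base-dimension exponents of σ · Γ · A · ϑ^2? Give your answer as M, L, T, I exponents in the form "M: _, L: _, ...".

M: -2, L: 5, T: -6, I: 2

Collect each base-dimension exponent across the product:
  M: (1) + (1) + (0) + 2·(-2) = -2
  L: (-1) + (2) + (2) + 2·(1) = 5
  T: (-2) + (-2) + (0) + 2·(-1) = -6
  I: (0) + (0) + (0) + 2·(1) = 2
So the dimensions are [M⁻² L⁵ T⁻⁶ I²].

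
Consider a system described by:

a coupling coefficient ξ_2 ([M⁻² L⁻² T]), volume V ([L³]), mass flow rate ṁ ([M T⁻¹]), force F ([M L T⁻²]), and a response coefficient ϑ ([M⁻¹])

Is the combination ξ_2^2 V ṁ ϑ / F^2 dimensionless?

no

Sum the exponent of each base dimension across the product:
  M: 2·[ξ_2]_M + [V]_M + [ṁ]_M − 2·[F]_M + [ϑ]_M = 2·(-2) + (0) + (1) − 2·(1) + (-1) = -6
  L: 2·[ξ_2]_L + [V]_L + [ṁ]_L − 2·[F]_L + [ϑ]_L = 2·(-2) + (3) + (0) − 2·(1) + (0) = -3
  T: 2·[ξ_2]_T + [V]_T + [ṁ]_T − 2·[F]_T + [ϑ]_T = 2·(1) + (0) + (-1) − 2·(-2) + (0) = 5
Net dimensions [M⁻⁶ L⁻³ T⁵] ≠ [1] — not dimensionless.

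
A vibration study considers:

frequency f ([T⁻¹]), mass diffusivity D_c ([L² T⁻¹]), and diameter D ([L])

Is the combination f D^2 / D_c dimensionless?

Sum the exponent of each base dimension across the product:
  M: [f]_M − [D_c]_M + 2·[D]_M = (0) − (0) + 2·(0) = 0
  L: [f]_L − [D_c]_L + 2·[D]_L = (0) − (2) + 2·(1) = 0
  T: [f]_T − [D_c]_T + 2·[D]_T = (-1) − (-1) + 2·(0) = 0
All base exponents vanish — dimensionless.

yes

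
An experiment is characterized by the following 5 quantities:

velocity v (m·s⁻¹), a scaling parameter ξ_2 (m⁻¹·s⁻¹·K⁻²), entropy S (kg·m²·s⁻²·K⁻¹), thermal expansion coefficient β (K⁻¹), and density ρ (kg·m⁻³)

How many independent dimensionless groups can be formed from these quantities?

There are 5 variables and 4 base dimensions (M, L, T, Θ).
The dimension matrix has rank 4.
Independent dimensionless groups: 5 − 4 = 1.

1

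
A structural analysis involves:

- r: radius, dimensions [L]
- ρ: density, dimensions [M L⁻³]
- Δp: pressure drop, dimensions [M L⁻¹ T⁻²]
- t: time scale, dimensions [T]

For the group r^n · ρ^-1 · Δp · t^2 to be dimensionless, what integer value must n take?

-2

Balance the L exponent: (1)·n from r, plus −(-3) + (-1) + 2·(0) = 2 from the rest, must sum to zero.
n + 2 = 0, so n = -2.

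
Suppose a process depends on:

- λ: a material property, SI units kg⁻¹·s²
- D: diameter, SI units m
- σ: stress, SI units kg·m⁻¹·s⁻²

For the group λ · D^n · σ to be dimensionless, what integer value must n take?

Balance the L exponent: (1)·n from D, plus (0) + (-1) = -1 from the rest, must sum to zero.
n − 1 = 0, so n = 1.

1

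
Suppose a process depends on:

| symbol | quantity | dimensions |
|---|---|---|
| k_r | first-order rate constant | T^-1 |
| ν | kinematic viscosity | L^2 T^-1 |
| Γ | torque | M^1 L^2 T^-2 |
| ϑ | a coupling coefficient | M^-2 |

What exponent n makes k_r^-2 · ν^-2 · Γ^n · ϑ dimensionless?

2

Balance the M exponent: (1)·n from Γ, plus −2·(0) − 2·(0) + (-2) = -2 from the rest, must sum to zero.
n − 2 = 0, so n = 2.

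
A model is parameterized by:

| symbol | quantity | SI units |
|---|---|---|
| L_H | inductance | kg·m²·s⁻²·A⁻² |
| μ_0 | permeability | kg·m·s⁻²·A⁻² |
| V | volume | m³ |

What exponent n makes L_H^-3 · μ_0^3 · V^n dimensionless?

Balance the L exponent: (3)·n from V, plus −3·(2) + 3·(1) = -3 from the rest, must sum to zero.
3n − 3 = 0, so n = 1.

1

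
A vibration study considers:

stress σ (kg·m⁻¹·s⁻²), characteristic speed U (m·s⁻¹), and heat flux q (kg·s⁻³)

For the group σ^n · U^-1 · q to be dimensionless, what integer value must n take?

-1

Balance the M exponent: (1)·n from σ, plus −(0) + (1) = 1 from the rest, must sum to zero.
n + 1 = 0, so n = -1.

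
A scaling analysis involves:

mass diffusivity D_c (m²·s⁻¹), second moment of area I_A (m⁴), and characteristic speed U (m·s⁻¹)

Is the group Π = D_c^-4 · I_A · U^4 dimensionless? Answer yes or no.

Sum the exponent of each base dimension across the product:
  M: −4·[D_c]_M + [I_A]_M + 4·[U]_M = −4·(0) + (0) + 4·(0) = 0
  L: −4·[D_c]_L + [I_A]_L + 4·[U]_L = −4·(2) + (4) + 4·(1) = 0
  T: −4·[D_c]_T + [I_A]_T + 4·[U]_T = −4·(-1) + (0) + 4·(-1) = 0
All base exponents vanish — dimensionless.

yes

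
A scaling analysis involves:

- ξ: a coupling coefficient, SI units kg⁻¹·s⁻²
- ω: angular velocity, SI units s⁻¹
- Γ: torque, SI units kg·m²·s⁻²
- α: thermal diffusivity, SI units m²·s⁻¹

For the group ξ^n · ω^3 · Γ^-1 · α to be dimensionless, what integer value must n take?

-1

Balance the M exponent: (-1)·n from ξ, plus 3·(0) − (1) + (0) = -1 from the rest, must sum to zero.
−n − 1 = 0, so n = -1.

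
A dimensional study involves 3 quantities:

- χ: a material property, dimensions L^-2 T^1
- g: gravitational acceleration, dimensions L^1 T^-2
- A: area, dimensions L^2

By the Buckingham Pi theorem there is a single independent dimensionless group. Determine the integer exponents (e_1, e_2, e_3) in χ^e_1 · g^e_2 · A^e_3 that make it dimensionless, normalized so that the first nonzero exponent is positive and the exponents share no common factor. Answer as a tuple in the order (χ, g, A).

(4, 2, 3)

L: e_1·(-2) + e_2·(1) + e_3·(2) = 0
T: e_1·(1) + e_2·(-2) + e_3·(0) = 0
Solving this homogeneous linear system for the smallest-integer solution (first nonzero entry positive) gives (4, 2, 3).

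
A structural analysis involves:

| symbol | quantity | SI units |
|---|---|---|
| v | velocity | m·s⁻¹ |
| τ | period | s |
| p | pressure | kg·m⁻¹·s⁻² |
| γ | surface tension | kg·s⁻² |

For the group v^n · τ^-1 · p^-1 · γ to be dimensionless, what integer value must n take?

Balance the L exponent: (1)·n from v, plus −(0) − (-1) + (0) = 1 from the rest, must sum to zero.
n + 1 = 0, so n = -1.

-1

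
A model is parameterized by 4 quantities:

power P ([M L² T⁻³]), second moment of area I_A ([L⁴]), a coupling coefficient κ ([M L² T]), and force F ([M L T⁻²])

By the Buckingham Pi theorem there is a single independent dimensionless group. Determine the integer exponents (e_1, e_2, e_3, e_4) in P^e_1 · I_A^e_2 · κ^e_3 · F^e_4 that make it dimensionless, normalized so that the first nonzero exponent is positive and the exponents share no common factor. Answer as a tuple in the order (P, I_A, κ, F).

M: e_1·(1) + e_2·(0) + e_3·(1) + e_4·(1) = 0
L: e_1·(2) + e_2·(4) + e_3·(2) + e_4·(1) = 0
T: e_1·(-3) + e_2·(0) + e_3·(1) + e_4·(-2) = 0
Solving this homogeneous linear system for the smallest-integer solution (first nonzero entry positive) gives (3, -1, 1, -4).

(3, -1, 1, -4)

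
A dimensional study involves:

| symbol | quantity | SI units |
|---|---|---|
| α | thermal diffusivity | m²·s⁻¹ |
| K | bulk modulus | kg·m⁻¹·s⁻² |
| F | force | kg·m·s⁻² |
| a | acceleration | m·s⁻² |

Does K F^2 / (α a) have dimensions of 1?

Sum the exponent of each base dimension across the product:
  M: −[α]_M + [K]_M + 2·[F]_M − [a]_M = −(0) + (1) + 2·(1) − (0) = 3
  L: −[α]_L + [K]_L + 2·[F]_L − [a]_L = −(2) + (-1) + 2·(1) − (1) = -2
  T: −[α]_T + [K]_T + 2·[F]_T − [a]_T = −(-1) + (-2) + 2·(-2) − (-2) = -3
Net dimensions [M³ L⁻² T⁻³] ≠ [1] — not dimensionless.

no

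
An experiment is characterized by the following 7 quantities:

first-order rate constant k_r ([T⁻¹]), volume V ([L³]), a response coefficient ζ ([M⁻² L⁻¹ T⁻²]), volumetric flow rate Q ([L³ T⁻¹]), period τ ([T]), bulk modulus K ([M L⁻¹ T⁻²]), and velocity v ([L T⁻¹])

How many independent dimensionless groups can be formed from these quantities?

4

There are 7 variables and 3 base dimensions (M, L, T).
The dimension matrix has rank 3.
Independent dimensionless groups: 7 − 3 = 4.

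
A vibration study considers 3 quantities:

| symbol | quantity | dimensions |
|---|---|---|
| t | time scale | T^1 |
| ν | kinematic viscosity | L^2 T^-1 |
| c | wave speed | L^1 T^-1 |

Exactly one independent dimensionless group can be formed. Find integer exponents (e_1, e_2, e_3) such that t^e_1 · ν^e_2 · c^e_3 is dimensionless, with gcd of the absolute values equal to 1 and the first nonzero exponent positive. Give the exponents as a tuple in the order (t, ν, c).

(1, -1, 2)

L: e_1·(0) + e_2·(2) + e_3·(1) = 0
T: e_1·(1) + e_2·(-1) + e_3·(-1) = 0
Solving this homogeneous linear system for the smallest-integer solution (first nonzero entry positive) gives (1, -1, 2).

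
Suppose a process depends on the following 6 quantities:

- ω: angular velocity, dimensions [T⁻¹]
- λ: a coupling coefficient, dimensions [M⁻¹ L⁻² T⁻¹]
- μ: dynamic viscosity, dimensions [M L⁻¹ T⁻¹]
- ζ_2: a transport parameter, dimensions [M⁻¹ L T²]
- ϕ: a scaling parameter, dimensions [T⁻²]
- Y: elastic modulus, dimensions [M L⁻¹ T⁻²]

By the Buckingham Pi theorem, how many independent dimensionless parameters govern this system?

3

There are 6 variables and 3 base dimensions (M, L, T).
The dimension matrix has rank 3.
Independent dimensionless groups: 6 − 3 = 3.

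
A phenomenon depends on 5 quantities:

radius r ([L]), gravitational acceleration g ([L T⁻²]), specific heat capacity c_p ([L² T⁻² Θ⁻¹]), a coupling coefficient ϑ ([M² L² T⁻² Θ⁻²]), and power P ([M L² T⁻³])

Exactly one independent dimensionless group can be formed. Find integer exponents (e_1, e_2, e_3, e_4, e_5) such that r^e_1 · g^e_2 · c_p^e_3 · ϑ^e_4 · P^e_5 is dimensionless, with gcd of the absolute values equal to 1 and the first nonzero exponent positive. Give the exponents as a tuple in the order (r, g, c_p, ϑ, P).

M: e_1·(0) + e_2·(0) + e_3·(0) + e_4·(2) + e_5·(1) = 0
L: e_1·(1) + e_2·(1) + e_3·(2) + e_4·(2) + e_5·(2) = 0
T: e_1·(0) + e_2·(-2) + e_3·(-2) + e_4·(-2) + e_5·(-3) = 0
Θ: e_1·(0) + e_2·(0) + e_3·(-1) + e_4·(-2) + e_5·(0) = 0
Solving this homogeneous linear system for the smallest-integer solution (first nonzero entry positive) gives (2, 4, -2, 1, -2).

(2, 4, -2, 1, -2)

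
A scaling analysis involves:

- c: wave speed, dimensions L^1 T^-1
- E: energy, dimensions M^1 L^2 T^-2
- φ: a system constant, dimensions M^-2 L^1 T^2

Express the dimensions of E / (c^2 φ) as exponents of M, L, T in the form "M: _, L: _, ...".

Collect each base-dimension exponent across the product:
  M: −2·(0) + (1) − (-2) = 3
  L: −2·(1) + (2) − (1) = -1
  T: −2·(-1) + (-2) − (2) = -2
So the dimensions are [M³ L⁻¹ T⁻²].

M: 3, L: -1, T: -2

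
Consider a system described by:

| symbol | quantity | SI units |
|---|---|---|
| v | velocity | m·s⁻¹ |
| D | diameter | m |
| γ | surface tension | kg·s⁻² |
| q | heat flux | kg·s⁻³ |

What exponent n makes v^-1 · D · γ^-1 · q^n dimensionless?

Balance the M exponent: (1)·n from q, plus −(0) + (0) − (1) = -1 from the rest, must sum to zero.
n − 1 = 0, so n = 1.

1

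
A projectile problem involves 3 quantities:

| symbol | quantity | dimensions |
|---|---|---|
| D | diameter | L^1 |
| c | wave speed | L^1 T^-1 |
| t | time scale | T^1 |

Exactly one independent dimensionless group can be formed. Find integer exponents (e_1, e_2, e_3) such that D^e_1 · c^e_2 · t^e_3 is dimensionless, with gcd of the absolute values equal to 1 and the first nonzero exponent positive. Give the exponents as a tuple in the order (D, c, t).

L: e_1·(1) + e_2·(1) + e_3·(0) = 0
T: e_1·(0) + e_2·(-1) + e_3·(1) = 0
Solving this homogeneous linear system for the smallest-integer solution (first nonzero entry positive) gives (1, -1, -1).

(1, -1, -1)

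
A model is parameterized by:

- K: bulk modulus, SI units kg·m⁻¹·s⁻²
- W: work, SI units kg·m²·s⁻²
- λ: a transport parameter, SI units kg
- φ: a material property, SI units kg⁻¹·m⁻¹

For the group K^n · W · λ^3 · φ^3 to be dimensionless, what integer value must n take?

-1

Balance the M exponent: (1)·n from K, plus (1) + 3·(1) + 3·(-1) = 1 from the rest, must sum to zero.
n + 1 = 0, so n = -1.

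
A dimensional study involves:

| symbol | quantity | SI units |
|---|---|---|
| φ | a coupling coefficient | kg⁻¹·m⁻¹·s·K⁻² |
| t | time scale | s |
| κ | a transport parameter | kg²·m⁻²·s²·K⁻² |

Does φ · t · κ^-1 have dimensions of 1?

no

Sum the exponent of each base dimension across the product:
  M: [φ]_M + [t]_M − [κ]_M = (-1) + (0) − (2) = -3
  L: [φ]_L + [t]_L − [κ]_L = (-1) + (0) − (-2) = 1
  T: [φ]_T + [t]_T − [κ]_T = (1) + (1) − (2) = 0
  Θ: [φ]_Θ + [t]_Θ − [κ]_Θ = (-2) + (0) − (-2) = 0
Net dimensions [M⁻³ L] ≠ [1] — not dimensionless.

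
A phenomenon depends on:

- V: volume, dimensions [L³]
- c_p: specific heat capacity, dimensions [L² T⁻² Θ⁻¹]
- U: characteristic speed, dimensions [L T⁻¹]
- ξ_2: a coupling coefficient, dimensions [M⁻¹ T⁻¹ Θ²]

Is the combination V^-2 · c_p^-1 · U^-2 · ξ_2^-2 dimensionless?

Sum the exponent of each base dimension across the product:
  M: −2·[V]_M − [c_p]_M − 2·[U]_M − 2·[ξ_2]_M = −2·(0) − (0) − 2·(0) − 2·(-1) = 2
  L: −2·[V]_L − [c_p]_L − 2·[U]_L − 2·[ξ_2]_L = −2·(3) − (2) − 2·(1) − 2·(0) = -10
  T: −2·[V]_T − [c_p]_T − 2·[U]_T − 2·[ξ_2]_T = −2·(0) − (-2) − 2·(-1) − 2·(-1) = 6
  Θ: −2·[V]_Θ − [c_p]_Θ − 2·[U]_Θ − 2·[ξ_2]_Θ = −2·(0) − (-1) − 2·(0) − 2·(2) = -3
Net dimensions [M² L⁻¹⁰ T⁶ Θ⁻³] ≠ [1] — not dimensionless.

no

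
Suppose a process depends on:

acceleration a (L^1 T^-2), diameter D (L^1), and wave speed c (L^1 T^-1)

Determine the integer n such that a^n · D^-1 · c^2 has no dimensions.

-1

Balance the L exponent: (1)·n from a, plus −(1) + 2·(1) = 1 from the rest, must sum to zero.
n + 1 = 0, so n = -1.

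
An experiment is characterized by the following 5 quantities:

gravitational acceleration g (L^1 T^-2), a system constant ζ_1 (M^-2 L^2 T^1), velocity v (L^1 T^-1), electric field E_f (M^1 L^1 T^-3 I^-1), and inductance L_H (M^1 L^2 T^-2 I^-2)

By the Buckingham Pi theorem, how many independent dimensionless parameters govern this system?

There are 5 variables and 4 base dimensions (M, L, T, I).
The dimension matrix has rank 4.
Independent dimensionless groups: 5 − 4 = 1.

1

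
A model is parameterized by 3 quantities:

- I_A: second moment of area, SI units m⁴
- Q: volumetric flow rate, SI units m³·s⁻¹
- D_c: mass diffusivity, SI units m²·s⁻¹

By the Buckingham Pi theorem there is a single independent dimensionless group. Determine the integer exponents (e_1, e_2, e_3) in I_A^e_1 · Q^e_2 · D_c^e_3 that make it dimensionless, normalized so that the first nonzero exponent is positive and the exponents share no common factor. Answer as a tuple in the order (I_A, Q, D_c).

L: e_1·(4) + e_2·(3) + e_3·(2) = 0
T: e_1·(0) + e_2·(-1) + e_3·(-1) = 0
Solving this homogeneous linear system for the smallest-integer solution (first nonzero entry positive) gives (1, -4, 4).

(1, -4, 4)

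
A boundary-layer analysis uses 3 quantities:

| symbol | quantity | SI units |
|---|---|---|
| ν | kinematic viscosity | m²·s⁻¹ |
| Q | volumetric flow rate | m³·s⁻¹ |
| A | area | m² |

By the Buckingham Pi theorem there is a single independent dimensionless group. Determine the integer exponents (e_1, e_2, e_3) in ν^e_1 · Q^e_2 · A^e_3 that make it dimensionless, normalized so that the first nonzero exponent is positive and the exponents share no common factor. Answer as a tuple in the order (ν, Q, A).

(2, -2, 1)

L: e_1·(2) + e_2·(3) + e_3·(2) = 0
T: e_1·(-1) + e_2·(-1) + e_3·(0) = 0
Solving this homogeneous linear system for the smallest-integer solution (first nonzero entry positive) gives (2, -2, 1).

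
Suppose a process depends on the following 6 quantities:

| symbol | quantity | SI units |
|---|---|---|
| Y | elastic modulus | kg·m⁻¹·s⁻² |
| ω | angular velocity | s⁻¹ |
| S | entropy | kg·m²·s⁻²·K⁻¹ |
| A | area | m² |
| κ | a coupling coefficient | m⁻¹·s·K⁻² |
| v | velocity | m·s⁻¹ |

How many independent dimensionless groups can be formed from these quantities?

There are 6 variables and 4 base dimensions (M, L, T, Θ).
The dimension matrix has rank 4.
Independent dimensionless groups: 6 − 4 = 2.

2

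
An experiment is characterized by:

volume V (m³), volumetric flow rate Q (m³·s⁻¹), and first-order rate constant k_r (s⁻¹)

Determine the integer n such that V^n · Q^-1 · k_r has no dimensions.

Balance the L exponent: (3)·n from V, plus −(3) + (0) = -3 from the rest, must sum to zero.
3n − 3 = 0, so n = 1.

1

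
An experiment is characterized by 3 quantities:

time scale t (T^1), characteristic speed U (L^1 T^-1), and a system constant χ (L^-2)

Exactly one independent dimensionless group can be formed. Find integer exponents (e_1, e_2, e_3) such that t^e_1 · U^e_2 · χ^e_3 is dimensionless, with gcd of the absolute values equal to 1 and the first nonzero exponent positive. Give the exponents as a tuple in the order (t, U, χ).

(2, 2, 1)

L: e_1·(0) + e_2·(1) + e_3·(-2) = 0
T: e_1·(1) + e_2·(-1) + e_3·(0) = 0
Solving this homogeneous linear system for the smallest-integer solution (first nonzero entry positive) gives (2, 2, 1).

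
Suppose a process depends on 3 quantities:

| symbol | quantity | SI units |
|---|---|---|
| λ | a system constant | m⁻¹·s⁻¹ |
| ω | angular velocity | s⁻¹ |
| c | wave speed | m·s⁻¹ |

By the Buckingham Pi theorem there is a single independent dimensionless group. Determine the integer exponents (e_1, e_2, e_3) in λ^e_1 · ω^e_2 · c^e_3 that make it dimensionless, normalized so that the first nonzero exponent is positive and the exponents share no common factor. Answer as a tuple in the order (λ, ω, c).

L: e_1·(-1) + e_2·(0) + e_3·(1) = 0
T: e_1·(-1) + e_2·(-1) + e_3·(-1) = 0
Solving this homogeneous linear system for the smallest-integer solution (first nonzero entry positive) gives (1, -2, 1).

(1, -2, 1)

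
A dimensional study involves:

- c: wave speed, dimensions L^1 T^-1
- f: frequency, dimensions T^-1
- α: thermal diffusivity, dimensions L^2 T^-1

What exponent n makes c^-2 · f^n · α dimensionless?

1

Balance the T exponent: (-1)·n from f, plus −2·(-1) + (-1) = 1 from the rest, must sum to zero.
−n + 1 = 0, so n = 1.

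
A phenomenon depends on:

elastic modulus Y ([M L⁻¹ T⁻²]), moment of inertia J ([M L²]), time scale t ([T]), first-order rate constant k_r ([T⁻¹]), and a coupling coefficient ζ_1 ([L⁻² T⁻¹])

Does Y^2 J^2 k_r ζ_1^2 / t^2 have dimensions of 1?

Sum the exponent of each base dimension across the product:
  M: 2·[Y]_M + 2·[J]_M − 2·[t]_M + [k_r]_M + 2·[ζ_1]_M = 2·(1) + 2·(1) − 2·(0) + (0) + 2·(0) = 4
  L: 2·[Y]_L + 2·[J]_L − 2·[t]_L + [k_r]_L + 2·[ζ_1]_L = 2·(-1) + 2·(2) − 2·(0) + (0) + 2·(-2) = -2
  T: 2·[Y]_T + 2·[J]_T − 2·[t]_T + [k_r]_T + 2·[ζ_1]_T = 2·(-2) + 2·(0) − 2·(1) + (-1) + 2·(-1) = -9
Net dimensions [M⁴ L⁻² T⁻⁹] ≠ [1] — not dimensionless.

no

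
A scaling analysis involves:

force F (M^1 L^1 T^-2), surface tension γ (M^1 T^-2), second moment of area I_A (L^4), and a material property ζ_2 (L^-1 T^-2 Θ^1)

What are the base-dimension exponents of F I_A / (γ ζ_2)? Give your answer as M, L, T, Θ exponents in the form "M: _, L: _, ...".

Collect each base-dimension exponent across the product:
  M: (1) − (1) + (0) − (0) = 0
  L: (1) − (0) + (4) − (-1) = 6
  T: (-2) − (-2) + (0) − (-2) = 2
  Θ: (0) − (0) + (0) − (1) = -1
So the dimensions are [L⁶ T² Θ⁻¹].

M: 0, L: 6, T: 2, Θ: -1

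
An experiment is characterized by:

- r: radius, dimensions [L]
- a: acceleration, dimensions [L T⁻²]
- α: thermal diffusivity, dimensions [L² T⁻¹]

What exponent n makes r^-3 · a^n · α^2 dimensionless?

-1

Balance the L exponent: (1)·n from a, plus −3·(1) + 2·(2) = 1 from the rest, must sum to zero.
n + 1 = 0, so n = -1.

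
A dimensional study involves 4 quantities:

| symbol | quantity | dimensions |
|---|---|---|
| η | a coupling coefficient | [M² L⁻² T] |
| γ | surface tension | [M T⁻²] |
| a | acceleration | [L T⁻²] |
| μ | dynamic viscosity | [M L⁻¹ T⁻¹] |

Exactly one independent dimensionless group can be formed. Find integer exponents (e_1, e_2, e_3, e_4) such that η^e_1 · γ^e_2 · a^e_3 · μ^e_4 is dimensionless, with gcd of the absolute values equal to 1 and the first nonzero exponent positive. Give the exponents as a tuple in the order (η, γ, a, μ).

M: e_1·(2) + e_2·(1) + e_3·(0) + e_4·(1) = 0
L: e_1·(-2) + e_2·(0) + e_3·(1) + e_4·(-1) = 0
T: e_1·(1) + e_2·(-2) + e_3·(-2) + e_4·(-1) = 0
Solving this homogeneous linear system for the smallest-integer solution (first nonzero entry positive) gives (1, -3, 3, 1).

(1, -3, 3, 1)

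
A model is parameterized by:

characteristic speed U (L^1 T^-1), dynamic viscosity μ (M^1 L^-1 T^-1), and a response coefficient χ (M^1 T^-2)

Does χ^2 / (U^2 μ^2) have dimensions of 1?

yes

Sum the exponent of each base dimension across the product:
  M: −2·[U]_M − 2·[μ]_M + 2·[χ]_M = −2·(0) − 2·(1) + 2·(1) = 0
  L: −2·[U]_L − 2·[μ]_L + 2·[χ]_L = −2·(1) − 2·(-1) + 2·(0) = 0
  T: −2·[U]_T − 2·[μ]_T + 2·[χ]_T = −2·(-1) − 2·(-1) + 2·(-2) = 0
All base exponents vanish — dimensionless.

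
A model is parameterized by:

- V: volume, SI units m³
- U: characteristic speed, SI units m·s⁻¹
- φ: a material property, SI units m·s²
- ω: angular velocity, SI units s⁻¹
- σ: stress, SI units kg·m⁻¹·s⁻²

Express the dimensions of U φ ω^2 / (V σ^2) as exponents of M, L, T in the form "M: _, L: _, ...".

M: -2, L: 1, T: 3

Collect each base-dimension exponent across the product:
  M: −(0) + (0) + (0) + 2·(0) − 2·(1) = -2
  L: −(3) + (1) + (1) + 2·(0) − 2·(-1) = 1
  T: −(0) + (-1) + (2) + 2·(-1) − 2·(-2) = 3
So the dimensions are [M⁻² L T³].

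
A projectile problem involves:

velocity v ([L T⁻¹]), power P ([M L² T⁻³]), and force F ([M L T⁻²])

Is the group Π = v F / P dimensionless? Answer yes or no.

yes

Sum the exponent of each base dimension across the product:
  M: [v]_M − [P]_M + [F]_M = (0) − (1) + (1) = 0
  L: [v]_L − [P]_L + [F]_L = (1) − (2) + (1) = 0
  T: [v]_T − [P]_T + [F]_T = (-1) − (-3) + (-2) = 0
All base exponents vanish — dimensionless.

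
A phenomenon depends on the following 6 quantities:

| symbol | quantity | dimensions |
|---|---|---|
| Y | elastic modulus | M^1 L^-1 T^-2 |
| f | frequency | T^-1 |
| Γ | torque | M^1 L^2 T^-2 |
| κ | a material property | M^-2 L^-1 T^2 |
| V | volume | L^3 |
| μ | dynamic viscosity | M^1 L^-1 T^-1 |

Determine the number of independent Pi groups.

There are 6 variables and 3 base dimensions (M, L, T).
The dimension matrix has rank 3.
Independent dimensionless groups: 6 − 3 = 3.

3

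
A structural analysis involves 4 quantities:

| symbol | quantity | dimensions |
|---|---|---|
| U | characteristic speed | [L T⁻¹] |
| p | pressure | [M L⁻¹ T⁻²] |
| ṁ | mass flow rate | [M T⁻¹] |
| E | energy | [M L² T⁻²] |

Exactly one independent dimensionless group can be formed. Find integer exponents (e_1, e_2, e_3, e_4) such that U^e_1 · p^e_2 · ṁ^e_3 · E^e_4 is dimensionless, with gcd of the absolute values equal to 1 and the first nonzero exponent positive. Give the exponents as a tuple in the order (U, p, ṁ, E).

(3, -1, 3, -2)

M: e_1·(0) + e_2·(1) + e_3·(1) + e_4·(1) = 0
L: e_1·(1) + e_2·(-1) + e_3·(0) + e_4·(2) = 0
T: e_1·(-1) + e_2·(-2) + e_3·(-1) + e_4·(-2) = 0
Solving this homogeneous linear system for the smallest-integer solution (first nonzero entry positive) gives (3, -1, 3, -2).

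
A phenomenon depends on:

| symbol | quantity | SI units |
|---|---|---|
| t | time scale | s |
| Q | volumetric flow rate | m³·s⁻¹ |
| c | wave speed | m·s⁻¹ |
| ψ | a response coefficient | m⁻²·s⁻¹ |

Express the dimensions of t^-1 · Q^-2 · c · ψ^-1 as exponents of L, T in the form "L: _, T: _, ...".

L: -3, T: 1

Collect each base-dimension exponent across the product:
  L: −(0) − 2·(3) + (1) − (-2) = -3
  T: −(1) − 2·(-1) + (-1) − (-1) = 1
So the dimensions are [L⁻³ T].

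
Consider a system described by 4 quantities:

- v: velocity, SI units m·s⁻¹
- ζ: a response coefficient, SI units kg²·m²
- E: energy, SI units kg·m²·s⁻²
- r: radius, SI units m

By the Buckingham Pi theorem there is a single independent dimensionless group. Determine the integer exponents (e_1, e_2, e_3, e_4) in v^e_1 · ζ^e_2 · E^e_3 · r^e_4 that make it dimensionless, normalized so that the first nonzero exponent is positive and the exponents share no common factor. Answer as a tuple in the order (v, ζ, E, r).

(4, 1, -2, -2)

M: e_1·(0) + e_2·(2) + e_3·(1) + e_4·(0) = 0
L: e_1·(1) + e_2·(2) + e_3·(2) + e_4·(1) = 0
T: e_1·(-1) + e_2·(0) + e_3·(-2) + e_4·(0) = 0
Solving this homogeneous linear system for the smallest-integer solution (first nonzero entry positive) gives (4, 1, -2, -2).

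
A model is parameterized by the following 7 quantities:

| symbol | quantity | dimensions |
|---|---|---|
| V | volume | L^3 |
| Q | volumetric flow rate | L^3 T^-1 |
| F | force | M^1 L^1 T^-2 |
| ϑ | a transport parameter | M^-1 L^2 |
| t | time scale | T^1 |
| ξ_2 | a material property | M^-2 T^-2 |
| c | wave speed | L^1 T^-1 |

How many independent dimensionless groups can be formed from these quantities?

4

There are 7 variables and 3 base dimensions (M, L, T).
The dimension matrix has rank 3.
Independent dimensionless groups: 7 − 3 = 4.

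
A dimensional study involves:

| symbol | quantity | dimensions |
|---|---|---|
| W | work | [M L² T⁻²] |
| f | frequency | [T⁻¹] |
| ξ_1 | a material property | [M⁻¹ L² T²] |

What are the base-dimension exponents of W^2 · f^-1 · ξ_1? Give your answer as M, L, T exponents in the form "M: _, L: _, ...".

M: 1, L: 6, T: -1

Collect each base-dimension exponent across the product:
  M: 2·(1) − (0) + (-1) = 1
  L: 2·(2) − (0) + (2) = 6
  T: 2·(-2) − (-1) + (2) = -1
So the dimensions are [M L⁶ T⁻¹].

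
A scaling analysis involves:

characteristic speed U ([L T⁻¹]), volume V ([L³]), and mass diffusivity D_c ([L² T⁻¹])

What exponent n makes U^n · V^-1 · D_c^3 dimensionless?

Balance the L exponent: (1)·n from U, plus −(3) + 3·(2) = 3 from the rest, must sum to zero.
n + 3 = 0, so n = -3.

-3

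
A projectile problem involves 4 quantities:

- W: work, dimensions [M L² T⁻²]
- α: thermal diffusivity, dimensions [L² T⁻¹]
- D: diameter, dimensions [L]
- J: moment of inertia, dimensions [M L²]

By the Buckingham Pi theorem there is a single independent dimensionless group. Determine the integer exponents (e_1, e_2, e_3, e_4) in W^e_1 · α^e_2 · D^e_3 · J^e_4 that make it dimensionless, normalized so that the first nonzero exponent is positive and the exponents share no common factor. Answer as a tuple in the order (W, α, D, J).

(1, -2, 4, -1)

M: e_1·(1) + e_2·(0) + e_3·(0) + e_4·(1) = 0
L: e_1·(2) + e_2·(2) + e_3·(1) + e_4·(2) = 0
T: e_1·(-2) + e_2·(-1) + e_3·(0) + e_4·(0) = 0
Solving this homogeneous linear system for the smallest-integer solution (first nonzero entry positive) gives (1, -2, 4, -1).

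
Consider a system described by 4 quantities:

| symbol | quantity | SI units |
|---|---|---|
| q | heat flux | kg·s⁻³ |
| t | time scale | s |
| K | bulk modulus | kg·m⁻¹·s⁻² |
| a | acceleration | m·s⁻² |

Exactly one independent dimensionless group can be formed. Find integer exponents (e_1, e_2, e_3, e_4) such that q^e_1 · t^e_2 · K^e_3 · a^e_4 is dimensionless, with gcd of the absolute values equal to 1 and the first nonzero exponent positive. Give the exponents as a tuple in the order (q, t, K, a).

M: e_1·(1) + e_2·(0) + e_3·(1) + e_4·(0) = 0
L: e_1·(0) + e_2·(0) + e_3·(-1) + e_4·(1) = 0
T: e_1·(-3) + e_2·(1) + e_3·(-2) + e_4·(-2) = 0
Solving this homogeneous linear system for the smallest-integer solution (first nonzero entry positive) gives (1, -1, -1, -1).

(1, -1, -1, -1)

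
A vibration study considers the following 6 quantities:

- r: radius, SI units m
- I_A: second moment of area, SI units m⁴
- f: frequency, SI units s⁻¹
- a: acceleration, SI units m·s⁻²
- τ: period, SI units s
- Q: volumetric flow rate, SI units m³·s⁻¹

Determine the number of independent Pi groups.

There are 6 variables and 2 base dimensions (L, T).
The dimension matrix has rank 2.
Independent dimensionless groups: 6 − 2 = 4.

4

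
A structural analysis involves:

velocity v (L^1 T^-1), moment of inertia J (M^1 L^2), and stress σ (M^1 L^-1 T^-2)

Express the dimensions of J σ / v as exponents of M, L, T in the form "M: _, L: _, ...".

M: 2, L: 0, T: -1

Collect each base-dimension exponent across the product:
  M: −(0) + (1) + (1) = 2
  L: −(1) + (2) + (-1) = 0
  T: −(-1) + (0) + (-2) = -1
So the dimensions are [M² T⁻¹].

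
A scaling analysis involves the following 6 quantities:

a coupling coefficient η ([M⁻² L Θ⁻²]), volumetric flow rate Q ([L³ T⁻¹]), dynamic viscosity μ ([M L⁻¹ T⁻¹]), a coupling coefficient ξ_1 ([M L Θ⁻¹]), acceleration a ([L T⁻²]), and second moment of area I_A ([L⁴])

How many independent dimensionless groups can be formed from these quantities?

2

There are 6 variables and 4 base dimensions (M, L, T, Θ).
The dimension matrix has rank 4.
Independent dimensionless groups: 6 − 4 = 2.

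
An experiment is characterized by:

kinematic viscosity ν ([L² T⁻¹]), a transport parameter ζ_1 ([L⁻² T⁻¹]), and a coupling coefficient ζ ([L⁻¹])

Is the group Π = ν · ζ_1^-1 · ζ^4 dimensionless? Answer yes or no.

Sum the exponent of each base dimension across the product:
  L: [ν]_L − [ζ_1]_L + 4·[ζ]_L = (2) − (-2) + 4·(-1) = 0
  T: [ν]_T − [ζ_1]_T + 4·[ζ]_T = (-1) − (-1) + 4·(0) = 0
All base exponents vanish — dimensionless.

yes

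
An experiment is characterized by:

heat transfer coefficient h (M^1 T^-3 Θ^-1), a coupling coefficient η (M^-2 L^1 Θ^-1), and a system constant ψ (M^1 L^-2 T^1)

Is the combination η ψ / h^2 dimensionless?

no

Sum the exponent of each base dimension across the product:
  M: −2·[h]_M + [η]_M + [ψ]_M = −2·(1) + (-2) + (1) = -3
  L: −2·[h]_L + [η]_L + [ψ]_L = −2·(0) + (1) + (-2) = -1
  T: −2·[h]_T + [η]_T + [ψ]_T = −2·(-3) + (0) + (1) = 7
  Θ: −2·[h]_Θ + [η]_Θ + [ψ]_Θ = −2·(-1) + (-1) + (0) = 1
Net dimensions [M⁻³ L⁻¹ T⁷ Θ] ≠ [1] — not dimensionless.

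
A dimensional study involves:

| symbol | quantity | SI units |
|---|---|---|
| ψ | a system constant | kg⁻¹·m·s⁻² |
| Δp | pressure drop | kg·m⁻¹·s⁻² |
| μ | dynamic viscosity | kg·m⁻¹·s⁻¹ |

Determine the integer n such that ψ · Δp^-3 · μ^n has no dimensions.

Balance the M exponent: (1)·n from μ, plus (-1) − 3·(1) = -4 from the rest, must sum to zero.
n − 4 = 0, so n = 4.

4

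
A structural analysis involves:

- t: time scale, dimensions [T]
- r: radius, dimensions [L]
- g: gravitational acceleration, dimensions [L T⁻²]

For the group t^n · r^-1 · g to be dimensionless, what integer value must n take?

Balance the T exponent: (1)·n from t, plus −(0) + (-2) = -2 from the rest, must sum to zero.
n − 2 = 0, so n = 2.

2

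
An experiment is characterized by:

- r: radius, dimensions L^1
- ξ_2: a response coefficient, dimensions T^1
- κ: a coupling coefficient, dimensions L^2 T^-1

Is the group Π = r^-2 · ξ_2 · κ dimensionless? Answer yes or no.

Sum the exponent of each base dimension across the product:
  L: −2·[r]_L + [ξ_2]_L + [κ]_L = −2·(1) + (0) + (2) = 0
  T: −2·[r]_T + [ξ_2]_T + [κ]_T = −2·(0) + (1) + (-1) = 0
All base exponents vanish — dimensionless.

yes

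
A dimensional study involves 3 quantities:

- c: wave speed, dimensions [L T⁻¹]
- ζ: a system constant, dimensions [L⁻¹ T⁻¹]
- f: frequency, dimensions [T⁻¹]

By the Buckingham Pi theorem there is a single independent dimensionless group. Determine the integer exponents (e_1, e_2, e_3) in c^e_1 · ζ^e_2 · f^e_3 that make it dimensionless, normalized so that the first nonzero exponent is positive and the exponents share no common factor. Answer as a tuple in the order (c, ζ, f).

L: e_1·(1) + e_2·(-1) + e_3·(0) = 0
T: e_1·(-1) + e_2·(-1) + e_3·(-1) = 0
Solving this homogeneous linear system for the smallest-integer solution (first nonzero entry positive) gives (1, 1, -2).

(1, 1, -2)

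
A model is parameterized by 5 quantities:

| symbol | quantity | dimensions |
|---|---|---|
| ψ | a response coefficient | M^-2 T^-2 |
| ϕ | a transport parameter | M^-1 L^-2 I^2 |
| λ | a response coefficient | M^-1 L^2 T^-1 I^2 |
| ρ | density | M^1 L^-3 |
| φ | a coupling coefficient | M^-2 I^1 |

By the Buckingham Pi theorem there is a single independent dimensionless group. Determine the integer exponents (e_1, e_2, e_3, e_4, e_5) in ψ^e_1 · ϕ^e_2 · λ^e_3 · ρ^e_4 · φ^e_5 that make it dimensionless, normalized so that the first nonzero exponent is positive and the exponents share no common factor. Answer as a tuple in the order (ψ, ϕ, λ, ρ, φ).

M: e_1·(-2) + e_2·(-1) + e_3·(-1) + e_4·(1) + e_5·(-2) = 0
L: e_1·(0) + e_2·(-2) + e_3·(2) + e_4·(-3) + e_5·(0) = 0
T: e_1·(-2) + e_2·(0) + e_3·(-1) + e_4·(0) + e_5·(0) = 0
I: e_1·(0) + e_2·(2) + e_3·(2) + e_4·(0) + e_5·(1) = 0
Solving this homogeneous linear system for the smallest-integer solution (first nonzero entry positive) gives (1, 4, -2, -4, -4).

(1, 4, -2, -4, -4)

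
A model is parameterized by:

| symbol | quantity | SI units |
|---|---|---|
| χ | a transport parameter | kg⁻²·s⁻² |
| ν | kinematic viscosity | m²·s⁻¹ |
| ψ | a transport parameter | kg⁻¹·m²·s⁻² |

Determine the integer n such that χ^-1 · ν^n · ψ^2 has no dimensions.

Balance the L exponent: (2)·n from ν, plus −(0) + 2·(2) = 4 from the rest, must sum to zero.
2n + 4 = 0, so n = -2.

-2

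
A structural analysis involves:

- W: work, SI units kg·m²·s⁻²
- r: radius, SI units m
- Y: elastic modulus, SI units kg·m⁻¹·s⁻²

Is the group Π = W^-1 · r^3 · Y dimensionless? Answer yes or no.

yes

Sum the exponent of each base dimension across the product:
  M: −[W]_M + 3·[r]_M + [Y]_M = −(1) + 3·(0) + (1) = 0
  L: −[W]_L + 3·[r]_L + [Y]_L = −(2) + 3·(1) + (-1) = 0
  T: −[W]_T + 3·[r]_T + [Y]_T = −(-2) + 3·(0) + (-2) = 0
All base exponents vanish — dimensionless.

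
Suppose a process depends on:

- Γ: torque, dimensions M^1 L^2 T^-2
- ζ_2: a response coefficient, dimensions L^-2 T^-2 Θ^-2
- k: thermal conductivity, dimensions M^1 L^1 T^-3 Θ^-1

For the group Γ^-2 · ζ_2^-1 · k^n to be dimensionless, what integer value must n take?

Balance the M exponent: (1)·n from k, plus −2·(1) − (0) = -2 from the rest, must sum to zero.
n − 2 = 0, so n = 2.

2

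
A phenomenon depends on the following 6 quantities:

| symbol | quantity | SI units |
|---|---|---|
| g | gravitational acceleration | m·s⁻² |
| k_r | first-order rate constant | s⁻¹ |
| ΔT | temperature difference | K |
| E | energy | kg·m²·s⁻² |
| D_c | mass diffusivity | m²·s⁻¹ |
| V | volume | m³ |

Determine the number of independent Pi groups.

2

There are 6 variables and 4 base dimensions (M, L, T, Θ).
The dimension matrix has rank 4.
Independent dimensionless groups: 6 − 4 = 2.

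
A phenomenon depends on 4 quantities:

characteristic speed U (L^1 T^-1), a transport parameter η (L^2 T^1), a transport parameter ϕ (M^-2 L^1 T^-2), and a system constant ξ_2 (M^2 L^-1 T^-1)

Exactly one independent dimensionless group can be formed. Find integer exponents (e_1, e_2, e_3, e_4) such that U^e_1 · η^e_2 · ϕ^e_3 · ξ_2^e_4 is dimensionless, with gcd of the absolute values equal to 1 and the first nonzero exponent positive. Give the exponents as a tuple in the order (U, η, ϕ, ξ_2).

(2, -1, -1, -1)

M: e_1·(0) + e_2·(0) + e_3·(-2) + e_4·(2) = 0
L: e_1·(1) + e_2·(2) + e_3·(1) + e_4·(-1) = 0
T: e_1·(-1) + e_2·(1) + e_3·(-2) + e_4·(-1) = 0
Solving this homogeneous linear system for the smallest-integer solution (first nonzero entry positive) gives (2, -1, -1, -1).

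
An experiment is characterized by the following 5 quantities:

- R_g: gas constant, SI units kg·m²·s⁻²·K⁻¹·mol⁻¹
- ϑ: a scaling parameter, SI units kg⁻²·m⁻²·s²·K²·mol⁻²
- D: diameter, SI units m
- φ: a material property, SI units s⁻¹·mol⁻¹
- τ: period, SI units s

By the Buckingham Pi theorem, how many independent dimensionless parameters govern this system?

1

There are 5 variables and 5 base dimensions (M, L, T, Θ, N).
The dimension matrix has rank 4 (less than 5: the dimension vectors are linearly dependent).
Independent dimensionless groups: 5 − 4 = 1.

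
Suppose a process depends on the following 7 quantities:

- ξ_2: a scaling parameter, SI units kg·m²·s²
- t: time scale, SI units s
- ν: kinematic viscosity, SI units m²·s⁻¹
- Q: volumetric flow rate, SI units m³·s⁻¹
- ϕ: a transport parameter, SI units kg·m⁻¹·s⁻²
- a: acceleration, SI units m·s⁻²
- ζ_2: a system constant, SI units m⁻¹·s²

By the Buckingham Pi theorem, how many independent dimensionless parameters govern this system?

4

There are 7 variables and 3 base dimensions (M, L, T).
The dimension matrix has rank 3.
Independent dimensionless groups: 7 − 3 = 4.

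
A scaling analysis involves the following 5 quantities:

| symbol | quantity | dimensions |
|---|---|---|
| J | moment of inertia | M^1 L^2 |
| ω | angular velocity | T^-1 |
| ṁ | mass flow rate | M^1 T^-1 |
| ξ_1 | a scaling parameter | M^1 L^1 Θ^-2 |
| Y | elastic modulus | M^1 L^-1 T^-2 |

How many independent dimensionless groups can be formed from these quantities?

1

There are 5 variables and 4 base dimensions (M, L, T, Θ).
The dimension matrix has rank 4.
Independent dimensionless groups: 5 − 4 = 1.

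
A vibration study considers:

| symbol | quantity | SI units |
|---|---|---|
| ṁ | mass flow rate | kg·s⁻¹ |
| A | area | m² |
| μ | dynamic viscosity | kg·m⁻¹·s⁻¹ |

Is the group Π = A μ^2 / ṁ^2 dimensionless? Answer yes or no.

yes

Sum the exponent of each base dimension across the product:
  M: −2·[ṁ]_M + [A]_M + 2·[μ]_M = −2·(1) + (0) + 2·(1) = 0
  L: −2·[ṁ]_L + [A]_L + 2·[μ]_L = −2·(0) + (2) + 2·(-1) = 0
  T: −2·[ṁ]_T + [A]_T + 2·[μ]_T = −2·(-1) + (0) + 2·(-1) = 0
All base exponents vanish — dimensionless.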